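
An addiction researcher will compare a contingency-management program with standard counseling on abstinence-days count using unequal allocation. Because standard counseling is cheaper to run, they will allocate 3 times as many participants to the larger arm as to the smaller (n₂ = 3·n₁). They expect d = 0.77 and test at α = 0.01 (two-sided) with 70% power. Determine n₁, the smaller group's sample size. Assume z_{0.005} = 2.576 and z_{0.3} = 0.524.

With allocation ratio k = n₂/n₁ = 3, Var(x̄₁−x̄₂) = σ²(1/n₁ + 1/(k·n₁)) = σ²·(k+1)/(k·n₁).
So n₁ = (1 + 1/k)·((z_{α/2} + z_β)/d)² = 1.333 × (3.100/0.77)².
n₁ = 1.333 × 16.21 = 21.6.
Round up: n₁ = 22, giving n₂ = 3 × 22 = 66.

n₁ = 22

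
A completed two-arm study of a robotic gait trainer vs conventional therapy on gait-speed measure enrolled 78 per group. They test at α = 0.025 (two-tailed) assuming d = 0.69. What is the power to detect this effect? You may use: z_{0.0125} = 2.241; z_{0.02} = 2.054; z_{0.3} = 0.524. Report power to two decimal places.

power ≈ 0.98

For two equal groups, power = Φ(d·√(n/2) − z_{α/2}).
d·√(n/2) = 0.69 × √(78/2) = 0.69 × 6.245 = 4.309.
z_β = 4.309 − 2.241 = 2.068.
Power = Φ(2.068) = 0.981.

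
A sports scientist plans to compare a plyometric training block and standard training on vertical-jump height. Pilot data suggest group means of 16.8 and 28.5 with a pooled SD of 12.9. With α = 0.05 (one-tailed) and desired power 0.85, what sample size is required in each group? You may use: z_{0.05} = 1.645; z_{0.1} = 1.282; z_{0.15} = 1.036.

n = 18 per group

Cohen's d = |M₁ − M₂| / SD_pooled = |16.8 − 28.5| / 12.9 = 11.7 / 12.9 = 0.907.
For two independent groups with equal n: n = 2·((z_{α} + z_β) / d)².
z_{α} + z_β = 1.645 + 1.036 = 2.681.
n = 2 × (2.681 / 0.907)² = 2 × 2.956² = 2 × 8.74 = 17.5.
Round up to the next whole participant.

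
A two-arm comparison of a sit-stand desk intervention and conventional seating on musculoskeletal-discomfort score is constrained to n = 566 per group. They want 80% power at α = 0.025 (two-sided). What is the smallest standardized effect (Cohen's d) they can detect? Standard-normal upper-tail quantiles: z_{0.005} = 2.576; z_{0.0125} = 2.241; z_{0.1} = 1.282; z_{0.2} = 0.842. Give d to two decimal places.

For two independent groups of n = 566 each: d_min = (z_{α/2} + z_β)·√(2/n).
z-sum = 2.241 + 0.842 = 3.083.
d_min = 3.083 × √(2/566) = 3.083 × 0.0594 = 0.183.

d_min ≈ 0.18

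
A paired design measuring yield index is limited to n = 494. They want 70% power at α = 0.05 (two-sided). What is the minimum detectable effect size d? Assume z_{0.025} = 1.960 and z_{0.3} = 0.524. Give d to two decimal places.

For a single sample (or paired design) of n = 494: d_min = (z_{α/2} + z_β)/√n.
z-sum = 1.960 + 0.524 = 2.484.
d_min = 2.484 / √494 = 2.484 / 22.226 = 0.112.

d_min ≈ 0.11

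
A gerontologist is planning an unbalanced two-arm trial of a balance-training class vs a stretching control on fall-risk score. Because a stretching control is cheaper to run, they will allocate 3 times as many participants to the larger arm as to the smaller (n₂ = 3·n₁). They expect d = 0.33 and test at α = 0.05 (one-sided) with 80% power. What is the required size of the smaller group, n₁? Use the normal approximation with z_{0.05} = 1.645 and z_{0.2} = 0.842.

With allocation ratio k = n₂/n₁ = 3, Var(x̄₁−x̄₂) = σ²(1/n₁ + 1/(k·n₁)) = σ²·(k+1)/(k·n₁).
So n₁ = (1 + 1/k)·((z_{α} + z_β)/d)² = 1.333 × (2.487/0.33)².
n₁ = 1.333 × 56.80 = 75.7.
Round up: n₁ = 76, giving n₂ = 3 × 76 = 228.

n₁ = 76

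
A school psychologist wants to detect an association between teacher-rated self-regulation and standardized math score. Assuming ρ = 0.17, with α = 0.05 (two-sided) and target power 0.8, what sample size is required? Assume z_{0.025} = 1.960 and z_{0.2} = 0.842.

Fisher's z: C = ½·ln((1+r)/(1−r)) = ½·ln(1.4096) = 0.1717.
n = ((z_{α/2} + z_β)/C)² + 3.
(1.960 + 0.842) / 0.1717 = 2.802 / 0.1717 = 16.319.
n = 16.319² + 3 = 266.32 + 3 = 269.3.
Round up.

n = 270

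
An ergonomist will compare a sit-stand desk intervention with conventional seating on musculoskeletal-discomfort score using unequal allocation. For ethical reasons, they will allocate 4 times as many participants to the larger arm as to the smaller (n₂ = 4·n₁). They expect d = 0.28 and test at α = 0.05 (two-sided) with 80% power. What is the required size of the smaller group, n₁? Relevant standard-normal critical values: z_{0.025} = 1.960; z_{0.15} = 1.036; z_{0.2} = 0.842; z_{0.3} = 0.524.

With allocation ratio k = n₂/n₁ = 4, Var(x̄₁−x̄₂) = σ²(1/n₁ + 1/(k·n₁)) = σ²·(k+1)/(k·n₁).
So n₁ = (1 + 1/k)·((z_{α/2} + z_β)/d)² = 1.250 × (2.802/0.28)².
n₁ = 1.250 × 100.14 = 125.2.
Round up: n₁ = 126, giving n₂ = 4 × 126 = 504.

n₁ = 126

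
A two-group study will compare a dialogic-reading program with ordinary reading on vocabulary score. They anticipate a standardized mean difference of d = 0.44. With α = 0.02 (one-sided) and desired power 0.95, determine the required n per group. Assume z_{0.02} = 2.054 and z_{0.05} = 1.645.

n = 142 per group

For two independent groups with equal n: n = 2·((z_{α} + z_β) / d)².
z_{α} + z_β = 2.054 + 1.645 = 3.699.
n = 2 × (3.699 / 0.44)² = 2 × 8.407² = 2 × 70.67 = 141.3.
Round up to the next whole participant.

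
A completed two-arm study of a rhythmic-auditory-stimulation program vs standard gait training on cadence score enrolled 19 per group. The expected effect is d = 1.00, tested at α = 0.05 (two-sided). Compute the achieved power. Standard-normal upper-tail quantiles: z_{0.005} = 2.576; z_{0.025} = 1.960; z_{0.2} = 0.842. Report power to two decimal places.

For two equal groups, power = Φ(d·√(n/2) − z_{α/2}).
d·√(n/2) = 1.00 × √(19/2) = 1.00 × 3.082 = 3.082.
z_β = 3.082 − 1.960 = 1.122.
Power = Φ(1.122) = 0.869.

power ≈ 0.87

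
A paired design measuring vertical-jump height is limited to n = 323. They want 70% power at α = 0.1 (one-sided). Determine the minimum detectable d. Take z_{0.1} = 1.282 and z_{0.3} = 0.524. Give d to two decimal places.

d_min ≈ 0.10

For a single sample (or paired design) of n = 323: d_min = (z_{α} + z_β)/√n.
z-sum = 1.282 + 0.524 = 1.806.
d_min = 1.806 / √323 = 1.806 / 17.972 = 0.100.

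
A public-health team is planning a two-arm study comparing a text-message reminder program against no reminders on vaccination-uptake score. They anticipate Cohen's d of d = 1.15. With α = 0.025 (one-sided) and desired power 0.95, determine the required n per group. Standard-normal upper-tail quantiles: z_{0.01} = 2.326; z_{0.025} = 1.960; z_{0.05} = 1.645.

n = 20 per group

For two independent groups with equal n: n = 2·((z_{α} + z_β) / d)².
z_{α} + z_β = 1.960 + 1.645 = 3.605.
n = 2 × (3.605 / 1.15)² = 2 × 3.135² = 2 × 9.83 = 19.7.
Round up to the next whole participant.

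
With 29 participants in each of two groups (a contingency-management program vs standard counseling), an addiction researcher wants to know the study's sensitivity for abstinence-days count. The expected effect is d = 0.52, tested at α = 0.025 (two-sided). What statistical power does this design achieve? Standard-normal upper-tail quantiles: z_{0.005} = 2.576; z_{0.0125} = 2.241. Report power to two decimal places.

power ≈ 0.40

For two equal groups, power = Φ(d·√(n/2) − z_{α/2}).
d·√(n/2) = 0.52 × √(29/2) = 0.52 × 3.808 = 1.980.
z_β = 1.980 − 2.241 = -0.261.
Power = Φ(-0.261) = 0.397.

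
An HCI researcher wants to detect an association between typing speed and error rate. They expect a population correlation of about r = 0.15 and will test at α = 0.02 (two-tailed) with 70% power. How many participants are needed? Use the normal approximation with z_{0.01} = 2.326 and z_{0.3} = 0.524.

Fisher's z: C = ½·ln((1+r)/(1−r)) = ½·ln(1.3529) = 0.1511.
n = ((z_{α/2} + z_β)/C)² + 3.
(2.326 + 0.524) / 0.1511 = 2.850 / 0.1511 = 18.862.
n = 18.862² + 3 = 355.76 + 3 = 358.8.
Round up.

n = 359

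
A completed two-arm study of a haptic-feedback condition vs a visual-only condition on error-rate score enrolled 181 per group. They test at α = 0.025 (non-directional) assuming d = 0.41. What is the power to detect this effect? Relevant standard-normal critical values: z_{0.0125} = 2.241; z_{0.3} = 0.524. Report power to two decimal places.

power ≈ 0.95

For two equal groups, power = Φ(d·√(n/2) − z_{α/2}).
d·√(n/2) = 0.41 × √(181/2) = 0.41 × 9.513 = 3.900.
z_β = 3.900 − 2.241 = 1.659.
Power = Φ(1.659) = 0.951.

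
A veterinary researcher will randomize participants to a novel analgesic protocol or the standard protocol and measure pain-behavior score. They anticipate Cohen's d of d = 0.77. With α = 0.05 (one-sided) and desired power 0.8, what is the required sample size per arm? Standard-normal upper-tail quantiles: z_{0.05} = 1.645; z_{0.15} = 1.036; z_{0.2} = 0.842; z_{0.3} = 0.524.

For two independent groups with equal n: n = 2·((z_{α} + z_β) / d)².
z_{α} + z_β = 1.645 + 0.842 = 2.487.
n = 2 × (2.487 / 0.77)² = 2 × 3.230² = 2 × 10.43 = 20.9.
Round up to the next whole participant.

n = 21 per group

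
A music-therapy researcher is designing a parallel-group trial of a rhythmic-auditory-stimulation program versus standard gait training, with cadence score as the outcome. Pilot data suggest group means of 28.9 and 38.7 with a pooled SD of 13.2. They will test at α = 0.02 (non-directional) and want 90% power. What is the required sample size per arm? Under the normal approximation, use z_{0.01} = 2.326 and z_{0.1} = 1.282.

Cohen's d = |M₁ − M₂| / SD_pooled = |28.9 − 38.7| / 13.2 = 9.8 / 13.2 = 0.742.
For two independent groups with equal n: n = 2·((z_{α/2} + z_β) / d)².
z_{α/2} + z_β = 2.326 + 1.282 = 3.608.
n = 2 × (3.608 / 0.742)² = 2 × 4.863² = 2 × 23.64 = 47.3.
Round up to the next whole participant.

n = 48 per group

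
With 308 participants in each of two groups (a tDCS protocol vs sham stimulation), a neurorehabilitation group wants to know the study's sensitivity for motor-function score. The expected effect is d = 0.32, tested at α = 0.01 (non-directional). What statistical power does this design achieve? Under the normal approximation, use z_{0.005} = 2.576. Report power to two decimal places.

For two equal groups, power = Φ(d·√(n/2) − z_{α/2}).
d·√(n/2) = 0.32 × √(308/2) = 0.32 × 12.410 = 3.971.
z_β = 3.971 − 2.576 = 1.395.
Power = Φ(1.395) = 0.919.

power ≈ 0.92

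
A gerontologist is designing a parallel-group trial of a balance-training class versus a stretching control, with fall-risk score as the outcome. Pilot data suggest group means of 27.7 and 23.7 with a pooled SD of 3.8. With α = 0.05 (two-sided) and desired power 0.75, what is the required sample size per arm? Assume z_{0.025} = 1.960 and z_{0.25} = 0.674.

n = 13 per group

Cohen's d = |M₁ − M₂| / SD_pooled = |27.7 − 23.7| / 3.8 = 4.0 / 3.8 = 1.053.
For two independent groups with equal n: n = 2·((z_{α/2} + z_β) / d)².
z_{α/2} + z_β = 1.960 + 0.674 = 2.634.
n = 2 × (2.634 / 1.053)² = 2 × 2.501² = 2 × 6.26 = 12.5.
Round up to the next whole participant.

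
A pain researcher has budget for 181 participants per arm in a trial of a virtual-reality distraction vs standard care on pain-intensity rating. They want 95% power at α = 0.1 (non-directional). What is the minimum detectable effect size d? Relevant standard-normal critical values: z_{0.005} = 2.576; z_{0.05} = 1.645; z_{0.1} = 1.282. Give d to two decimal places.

d_min ≈ 0.35

For two independent groups of n = 181 each: d_min = (z_{α/2} + z_β)·√(2/n).
z-sum = 1.645 + 1.645 = 3.290.
d_min = 3.290 × √(2/181) = 3.290 × 0.1051 = 0.346.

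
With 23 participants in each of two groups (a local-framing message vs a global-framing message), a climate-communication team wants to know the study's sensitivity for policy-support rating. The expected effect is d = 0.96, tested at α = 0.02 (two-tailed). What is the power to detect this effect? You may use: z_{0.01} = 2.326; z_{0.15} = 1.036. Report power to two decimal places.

power ≈ 0.82

For two equal groups, power = Φ(d·√(n/2) − z_{α/2}).
d·√(n/2) = 0.96 × √(23/2) = 0.96 × 3.391 = 3.256.
z_β = 3.256 − 2.326 = 0.930.
Power = Φ(0.930) = 0.824.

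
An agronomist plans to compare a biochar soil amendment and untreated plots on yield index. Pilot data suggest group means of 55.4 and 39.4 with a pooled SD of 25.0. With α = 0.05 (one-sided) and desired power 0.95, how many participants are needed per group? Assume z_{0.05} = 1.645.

Cohen's d = |M₁ − M₂| / SD_pooled = |55.4 − 39.4| / 25.0 = 16.0 / 25.0 = 0.640.
For two independent groups with equal n: n = 2·((z_{α} + z_β) / d)².
z_{α} + z_β = 1.645 + 1.645 = 3.290.
n = 2 × (3.290 / 0.640)² = 2 × 5.141² = 2 × 26.43 = 52.9.
Round up to the next whole participant.

n = 53 per group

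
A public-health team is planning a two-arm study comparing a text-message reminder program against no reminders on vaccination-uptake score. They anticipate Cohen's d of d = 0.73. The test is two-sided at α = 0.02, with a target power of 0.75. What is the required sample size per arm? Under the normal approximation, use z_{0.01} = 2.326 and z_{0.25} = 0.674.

For two independent groups with equal n: n = 2·((z_{α/2} + z_β) / d)².
z_{α/2} + z_β = 2.326 + 0.674 = 3.000.
n = 2 × (3.000 / 0.73)² = 2 × 4.110² = 2 × 16.89 = 33.8.
Round up to the next whole participant.

n = 34 per group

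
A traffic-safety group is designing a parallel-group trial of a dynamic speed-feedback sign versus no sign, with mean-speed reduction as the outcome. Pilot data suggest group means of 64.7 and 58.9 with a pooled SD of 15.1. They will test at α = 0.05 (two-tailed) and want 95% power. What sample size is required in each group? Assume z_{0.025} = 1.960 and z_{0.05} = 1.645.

n = 177 per group

Cohen's d = |M₁ − M₂| / SD_pooled = |64.7 − 58.9| / 15.1 = 5.8 / 15.1 = 0.384.
For two independent groups with equal n: n = 2·((z_{α/2} + z_β) / d)².
z_{α/2} + z_β = 1.960 + 1.645 = 3.605.
n = 2 × (3.605 / 0.384)² = 2 × 9.388² = 2 × 88.13 = 176.3.
Round up to the next whole participant.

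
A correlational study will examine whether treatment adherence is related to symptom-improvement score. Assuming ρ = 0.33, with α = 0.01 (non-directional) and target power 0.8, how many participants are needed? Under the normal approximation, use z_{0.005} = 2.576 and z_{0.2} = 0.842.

n = 103

Fisher's z: C = ½·ln((1+r)/(1−r)) = ½·ln(1.9851) = 0.3428.
n = ((z_{α/2} + z_β)/C)² + 3.
(2.576 + 0.842) / 0.3428 = 3.418 / 0.3428 = 9.971.
n = 9.971² + 3 = 99.42 + 3 = 102.4.
Round up.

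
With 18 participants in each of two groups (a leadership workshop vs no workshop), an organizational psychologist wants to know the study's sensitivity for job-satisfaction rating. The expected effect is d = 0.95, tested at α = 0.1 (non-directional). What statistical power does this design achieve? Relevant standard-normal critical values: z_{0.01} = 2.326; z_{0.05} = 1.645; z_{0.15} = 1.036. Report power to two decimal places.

power ≈ 0.89

For two equal groups, power = Φ(d·√(n/2) − z_{α/2}).
d·√(n/2) = 0.95 × √(18/2) = 0.95 × 3.000 = 2.850.
z_β = 2.850 − 1.645 = 1.205.
Power = Φ(1.205) = 0.886.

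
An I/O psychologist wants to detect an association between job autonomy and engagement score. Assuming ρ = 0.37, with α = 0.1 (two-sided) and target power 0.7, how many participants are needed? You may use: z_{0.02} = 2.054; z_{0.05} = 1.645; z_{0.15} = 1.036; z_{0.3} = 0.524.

n = 35

Fisher's z: C = ½·ln((1+r)/(1−r)) = ½·ln(2.1746) = 0.3884.
n = ((z_{α/2} + z_β)/C)² + 3.
(1.645 + 0.524) / 0.3884 = 2.169 / 0.3884 = 5.584.
n = 5.584² + 3 = 31.19 + 3 = 34.2.
Round up.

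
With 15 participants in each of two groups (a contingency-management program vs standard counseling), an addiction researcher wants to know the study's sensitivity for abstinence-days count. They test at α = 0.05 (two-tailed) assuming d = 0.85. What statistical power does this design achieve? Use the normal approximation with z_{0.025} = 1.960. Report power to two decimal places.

power ≈ 0.64

For two equal groups, power = Φ(d·√(n/2) − z_{α/2}).
d·√(n/2) = 0.85 × √(15/2) = 0.85 × 2.739 = 2.328.
z_β = 2.328 − 1.960 = 0.368.
Power = Φ(0.368) = 0.643.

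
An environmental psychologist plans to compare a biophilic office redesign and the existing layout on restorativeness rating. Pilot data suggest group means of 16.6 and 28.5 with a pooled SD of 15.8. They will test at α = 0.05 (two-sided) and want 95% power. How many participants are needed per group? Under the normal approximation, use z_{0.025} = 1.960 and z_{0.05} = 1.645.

n = 46 per group

Cohen's d = |M₁ − M₂| / SD_pooled = |16.6 − 28.5| / 15.8 = 11.9 / 15.8 = 0.753.
For two independent groups with equal n: n = 2·((z_{α/2} + z_β) / d)².
z_{α/2} + z_β = 1.960 + 1.645 = 3.605.
n = 2 × (3.605 / 0.753)² = 2 × 4.788² = 2 × 22.92 = 45.8.
Round up to the next whole participant.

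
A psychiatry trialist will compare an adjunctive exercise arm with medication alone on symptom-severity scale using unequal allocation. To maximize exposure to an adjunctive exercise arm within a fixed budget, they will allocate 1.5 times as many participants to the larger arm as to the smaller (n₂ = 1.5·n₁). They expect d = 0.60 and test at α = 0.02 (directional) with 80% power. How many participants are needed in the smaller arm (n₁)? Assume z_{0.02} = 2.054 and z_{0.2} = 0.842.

With allocation ratio k = n₂/n₁ = 1.5, Var(x̄₁−x̄₂) = σ²(1/n₁ + 1/(k·n₁)) = σ²·(k+1)/(k·n₁).
So n₁ = (1 + 1/k)·((z_{α} + z_β)/d)² = 1.667 × (2.896/0.60)².
n₁ = 1.667 × 23.30 = 38.8.
Round up: n₁ = 39, giving n₂ = ⌈1.5 × 39⌉ = ⌈58.5⌉ = 59.

n₁ = 39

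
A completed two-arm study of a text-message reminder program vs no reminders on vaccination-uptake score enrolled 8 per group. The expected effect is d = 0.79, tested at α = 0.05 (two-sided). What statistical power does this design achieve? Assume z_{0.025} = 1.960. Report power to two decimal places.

power ≈ 0.35

For two equal groups, power = Φ(d·√(n/2) − z_{α/2}).
d·√(n/2) = 0.79 × √(8/2) = 0.79 × 2.000 = 1.580.
z_β = 1.580 − 1.960 = -0.380.
Power = Φ(-0.380) = 0.352.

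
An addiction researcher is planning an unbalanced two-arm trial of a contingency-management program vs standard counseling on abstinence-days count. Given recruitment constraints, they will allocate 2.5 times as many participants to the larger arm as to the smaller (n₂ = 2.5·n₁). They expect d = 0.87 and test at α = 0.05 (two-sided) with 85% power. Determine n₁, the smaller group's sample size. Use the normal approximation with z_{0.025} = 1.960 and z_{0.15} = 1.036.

With allocation ratio k = n₂/n₁ = 2.5, Var(x̄₁−x̄₂) = σ²(1/n₁ + 1/(k·n₁)) = σ²·(k+1)/(k·n₁).
So n₁ = (1 + 1/k)·((z_{α/2} + z_β)/d)² = 1.400 × (2.996/0.87)².
n₁ = 1.400 × 11.86 = 16.6.
Round up: n₁ = 17, giving n₂ = ⌈2.5 × 17⌉ = ⌈42.5⌉ = 43.

n₁ = 17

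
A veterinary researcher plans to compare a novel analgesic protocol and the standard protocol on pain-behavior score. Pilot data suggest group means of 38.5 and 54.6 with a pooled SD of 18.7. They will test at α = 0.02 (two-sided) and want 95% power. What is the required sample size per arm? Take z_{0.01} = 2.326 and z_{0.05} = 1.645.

n = 43 per group

Cohen's d = |M₁ − M₂| / SD_pooled = |38.5 − 54.6| / 18.7 = 16.1 / 18.7 = 0.861.
For two independent groups with equal n: n = 2·((z_{α/2} + z_β) / d)².
z_{α/2} + z_β = 2.326 + 1.645 = 3.971.
n = 2 × (3.971 / 0.861)² = 2 × 4.612² = 2 × 21.27 = 42.5.
Round up to the next whole participant.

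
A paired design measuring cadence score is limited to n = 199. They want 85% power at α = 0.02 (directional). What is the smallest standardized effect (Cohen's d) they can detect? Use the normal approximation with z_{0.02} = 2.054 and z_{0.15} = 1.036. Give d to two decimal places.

For a single sample (or paired design) of n = 199: d_min = (z_{α} + z_β)/√n.
z-sum = 2.054 + 1.036 = 3.090.
d_min = 3.090 / √199 = 3.090 / 14.107 = 0.219.

d_min ≈ 0.22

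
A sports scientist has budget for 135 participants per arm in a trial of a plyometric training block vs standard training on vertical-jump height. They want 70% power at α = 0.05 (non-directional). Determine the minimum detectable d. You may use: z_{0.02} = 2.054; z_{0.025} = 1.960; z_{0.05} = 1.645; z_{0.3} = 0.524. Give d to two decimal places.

d_min ≈ 0.30

For two independent groups of n = 135 each: d_min = (z_{α/2} + z_β)·√(2/n).
z-sum = 1.960 + 0.524 = 2.484.
d_min = 2.484 × √(2/135) = 2.484 × 0.1217 = 0.302.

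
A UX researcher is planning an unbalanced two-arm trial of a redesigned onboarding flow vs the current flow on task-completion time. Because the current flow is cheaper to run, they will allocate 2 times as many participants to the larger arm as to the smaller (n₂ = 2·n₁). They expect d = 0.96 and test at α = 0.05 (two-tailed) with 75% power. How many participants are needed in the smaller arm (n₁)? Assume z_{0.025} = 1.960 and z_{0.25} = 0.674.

n₁ = 12

With allocation ratio k = n₂/n₁ = 2, Var(x̄₁−x̄₂) = σ²(1/n₁ + 1/(k·n₁)) = σ²·(k+1)/(k·n₁).
So n₁ = (1 + 1/k)·((z_{α/2} + z_β)/d)² = 1.500 × (2.634/0.96)².
n₁ = 1.500 × 7.53 = 11.3.
Round up: n₁ = 12, giving n₂ = 2 × 12 = 24.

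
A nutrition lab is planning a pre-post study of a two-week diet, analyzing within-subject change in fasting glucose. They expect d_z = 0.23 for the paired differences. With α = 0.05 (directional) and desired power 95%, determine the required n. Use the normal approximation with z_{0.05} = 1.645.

For a paired (one-sample on differences) test: n = ((z_{α} + z_β) / d)².
z_{α} + z_β = 1.645 + 1.645 = 3.290.
n = (3.290 / 0.23)² = 14.304² = 204.61.
Round up.

n = 205 pairs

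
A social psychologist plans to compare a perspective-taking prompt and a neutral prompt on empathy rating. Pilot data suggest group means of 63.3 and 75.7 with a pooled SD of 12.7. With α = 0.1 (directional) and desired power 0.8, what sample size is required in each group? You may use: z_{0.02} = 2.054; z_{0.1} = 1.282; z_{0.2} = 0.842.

Cohen's d = |M₁ − M₂| / SD_pooled = |63.3 − 75.7| / 12.7 = 12.4 / 12.7 = 0.976.
For two independent groups with equal n: n = 2·((z_{α} + z_β) / d)².
z_{α} + z_β = 1.282 + 0.842 = 2.124.
n = 2 × (2.124 / 0.976)² = 2 × 2.176² = 2 × 4.74 = 9.5.
Round up to the next whole participant.

n = 10 per group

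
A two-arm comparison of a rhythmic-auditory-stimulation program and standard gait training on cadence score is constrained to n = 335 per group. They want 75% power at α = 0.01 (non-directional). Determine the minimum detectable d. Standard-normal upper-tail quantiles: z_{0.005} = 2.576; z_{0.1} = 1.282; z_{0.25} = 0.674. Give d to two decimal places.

d_min ≈ 0.25

For two independent groups of n = 335 each: d_min = (z_{α/2} + z_β)·√(2/n).
z-sum = 2.576 + 0.674 = 3.250.
d_min = 3.250 × √(2/335) = 3.250 × 0.0773 = 0.251.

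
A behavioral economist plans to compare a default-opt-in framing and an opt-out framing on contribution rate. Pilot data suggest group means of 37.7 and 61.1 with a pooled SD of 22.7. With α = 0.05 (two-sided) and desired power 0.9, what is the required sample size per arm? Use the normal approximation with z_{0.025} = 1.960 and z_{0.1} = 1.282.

n = 20 per group

Cohen's d = |M₁ − M₂| / SD_pooled = |37.7 − 61.1| / 22.7 = 23.4 / 22.7 = 1.031.
For two independent groups with equal n: n = 2·((z_{α/2} + z_β) / d)².
z_{α/2} + z_β = 1.960 + 1.282 = 3.242.
n = 2 × (3.242 / 1.031)² = 2 × 3.145² = 2 × 9.89 = 19.8.
Round up to the next whole participant.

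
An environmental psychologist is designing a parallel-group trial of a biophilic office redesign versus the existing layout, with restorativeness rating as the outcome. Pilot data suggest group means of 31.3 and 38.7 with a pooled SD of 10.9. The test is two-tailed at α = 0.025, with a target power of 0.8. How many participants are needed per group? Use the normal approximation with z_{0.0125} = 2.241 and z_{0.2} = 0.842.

Cohen's d = |M₁ − M₂| / SD_pooled = |31.3 − 38.7| / 10.9 = 7.4 / 10.9 = 0.679.
For two independent groups with equal n: n = 2·((z_{α/2} + z_β) / d)².
z_{α/2} + z_β = 2.241 + 0.842 = 3.083.
n = 2 × (3.083 / 0.679)² = 2 × 4.541² = 2 × 20.62 = 41.2.
Round up to the next whole participant.

n = 42 per group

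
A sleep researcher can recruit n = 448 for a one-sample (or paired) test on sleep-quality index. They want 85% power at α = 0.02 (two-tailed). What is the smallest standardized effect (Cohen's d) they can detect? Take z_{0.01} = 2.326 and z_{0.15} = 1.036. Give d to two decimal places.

d_min ≈ 0.16

For a single sample (or paired design) of n = 448: d_min = (z_{α/2} + z_β)/√n.
z-sum = 2.326 + 1.036 = 3.362.
d_min = 3.362 / √448 = 3.362 / 21.166 = 0.159.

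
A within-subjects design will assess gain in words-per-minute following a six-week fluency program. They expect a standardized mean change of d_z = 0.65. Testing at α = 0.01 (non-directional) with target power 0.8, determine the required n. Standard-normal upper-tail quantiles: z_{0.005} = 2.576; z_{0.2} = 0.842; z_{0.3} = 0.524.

n = 28 pairs

For a paired (one-sample on differences) test: n = ((z_{α/2} + z_β) / d)².
z_{α/2} + z_β = 2.576 + 0.842 = 3.418.
n = (3.418 / 0.65)² = 5.258² = 27.65.
Round up.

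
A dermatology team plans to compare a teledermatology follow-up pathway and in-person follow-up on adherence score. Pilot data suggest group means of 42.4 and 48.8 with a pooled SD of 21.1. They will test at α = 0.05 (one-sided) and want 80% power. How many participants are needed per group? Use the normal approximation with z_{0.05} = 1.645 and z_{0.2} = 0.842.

n = 135 per group

Cohen's d = |M₁ − M₂| / SD_pooled = |42.4 − 48.8| / 21.1 = 6.4 / 21.1 = 0.303.
For two independent groups with equal n: n = 2·((z_{α} + z_β) / d)².
z_{α} + z_β = 1.645 + 0.842 = 2.487.
n = 2 × (2.487 / 0.303)² = 2 × 8.208² = 2 × 67.37 = 134.7.
Round up to the next whole participant.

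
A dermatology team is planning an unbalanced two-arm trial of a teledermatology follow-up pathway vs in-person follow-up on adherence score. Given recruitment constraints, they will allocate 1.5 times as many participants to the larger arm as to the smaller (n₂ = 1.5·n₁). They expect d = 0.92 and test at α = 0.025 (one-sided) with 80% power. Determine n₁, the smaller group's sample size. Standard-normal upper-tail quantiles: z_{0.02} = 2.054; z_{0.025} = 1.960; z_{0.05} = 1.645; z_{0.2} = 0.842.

n₁ = 16

With allocation ratio k = n₂/n₁ = 1.5, Var(x̄₁−x̄₂) = σ²(1/n₁ + 1/(k·n₁)) = σ²·(k+1)/(k·n₁).
So n₁ = (1 + 1/k)·((z_{α} + z_β)/d)² = 1.667 × (2.802/0.92)².
n₁ = 1.667 × 9.28 = 15.5.
Round up: n₁ = 16, giving n₂ = 1.5 × 16 = 24.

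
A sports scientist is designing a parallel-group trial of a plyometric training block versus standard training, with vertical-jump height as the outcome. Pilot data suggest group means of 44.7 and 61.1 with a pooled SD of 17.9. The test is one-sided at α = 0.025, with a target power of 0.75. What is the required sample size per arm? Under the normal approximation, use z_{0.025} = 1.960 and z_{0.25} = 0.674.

n = 17 per group

Cohen's d = |M₁ − M₂| / SD_pooled = |44.7 − 61.1| / 17.9 = 16.4 / 17.9 = 0.916.
For two independent groups with equal n: n = 2·((z_{α} + z_β) / d)².
z_{α} + z_β = 1.960 + 0.674 = 2.634.
n = 2 × (2.634 / 0.916)² = 2 × 2.876² = 2 × 8.27 = 16.5.
Round up to the next whole participant.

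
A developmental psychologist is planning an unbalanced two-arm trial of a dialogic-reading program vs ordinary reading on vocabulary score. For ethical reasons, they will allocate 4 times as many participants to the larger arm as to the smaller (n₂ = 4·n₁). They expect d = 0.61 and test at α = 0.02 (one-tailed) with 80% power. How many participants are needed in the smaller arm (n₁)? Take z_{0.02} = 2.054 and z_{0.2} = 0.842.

With allocation ratio k = n₂/n₁ = 4, Var(x̄₁−x̄₂) = σ²(1/n₁ + 1/(k·n₁)) = σ²·(k+1)/(k·n₁).
So n₁ = (1 + 1/k)·((z_{α} + z_β)/d)² = 1.250 × (2.896/0.61)².
n₁ = 1.250 × 22.54 = 28.2.
Round up: n₁ = 29, giving n₂ = 4 × 29 = 116.

n₁ = 29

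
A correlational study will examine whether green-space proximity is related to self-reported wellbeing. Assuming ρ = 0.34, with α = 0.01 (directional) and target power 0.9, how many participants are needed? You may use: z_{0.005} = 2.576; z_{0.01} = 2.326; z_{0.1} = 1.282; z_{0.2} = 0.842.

Fisher's z: C = ½·ln((1+r)/(1−r)) = ½·ln(2.0303) = 0.3541.
n = ((z_{α} + z_β)/C)² + 3.
(2.326 + 1.282) / 0.3541 = 3.608 / 0.3541 = 10.189.
n = 10.189² + 3 = 103.82 + 3 = 106.8.
Round up.

n = 107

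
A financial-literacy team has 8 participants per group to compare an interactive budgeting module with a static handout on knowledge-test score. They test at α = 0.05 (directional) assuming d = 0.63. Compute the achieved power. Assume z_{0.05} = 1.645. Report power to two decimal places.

For two equal groups, power = Φ(d·√(n/2) − z_{α}).
d·√(n/2) = 0.63 × √(8/2) = 0.63 × 2.000 = 1.260.
z_β = 1.260 − 1.645 = -0.385.
Power = Φ(-0.385) = 0.350.

power ≈ 0.35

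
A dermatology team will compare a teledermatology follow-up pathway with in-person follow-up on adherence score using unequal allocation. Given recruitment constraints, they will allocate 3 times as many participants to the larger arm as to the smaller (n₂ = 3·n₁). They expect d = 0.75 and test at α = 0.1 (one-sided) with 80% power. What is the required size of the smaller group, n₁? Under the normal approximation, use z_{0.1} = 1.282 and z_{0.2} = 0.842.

n₁ = 11

With allocation ratio k = n₂/n₁ = 3, Var(x̄₁−x̄₂) = σ²(1/n₁ + 1/(k·n₁)) = σ²·(k+1)/(k·n₁).
So n₁ = (1 + 1/k)·((z_{α} + z_β)/d)² = 1.333 × (2.124/0.75)².
n₁ = 1.333 × 8.02 = 10.7.
Round up: n₁ = 11, giving n₂ = 3 × 11 = 33.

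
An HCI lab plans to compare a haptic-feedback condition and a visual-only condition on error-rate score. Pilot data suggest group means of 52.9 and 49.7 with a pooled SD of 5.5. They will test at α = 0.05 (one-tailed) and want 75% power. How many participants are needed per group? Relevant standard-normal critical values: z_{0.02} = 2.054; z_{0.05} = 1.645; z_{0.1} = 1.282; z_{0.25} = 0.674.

Cohen's d = |M₁ − M₂| / SD_pooled = |52.9 − 49.7| / 5.5 = 3.2 / 5.5 = 0.582.
For two independent groups with equal n: n = 2·((z_{α} + z_β) / d)².
z_{α} + z_β = 1.645 + 0.674 = 2.319.
n = 2 × (2.319 / 0.582)² = 2 × 3.985² = 2 × 15.88 = 31.8.
Round up to the next whole participant.

n = 32 per group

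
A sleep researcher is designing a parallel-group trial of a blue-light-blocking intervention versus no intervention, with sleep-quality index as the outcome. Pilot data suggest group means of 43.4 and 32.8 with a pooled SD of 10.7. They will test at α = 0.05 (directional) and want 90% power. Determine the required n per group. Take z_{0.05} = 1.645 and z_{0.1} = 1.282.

Cohen's d = |M₁ − M₂| / SD_pooled = |43.4 − 32.8| / 10.7 = 10.6 / 10.7 = 0.991.
For two independent groups with equal n: n = 2·((z_{α} + z_β) / d)².
z_{α} + z_β = 1.645 + 1.282 = 2.927.
n = 2 × (2.927 / 0.991)² = 2 × 2.954² = 2 × 8.72 = 17.4.
Round up to the next whole participant.

n = 18 per group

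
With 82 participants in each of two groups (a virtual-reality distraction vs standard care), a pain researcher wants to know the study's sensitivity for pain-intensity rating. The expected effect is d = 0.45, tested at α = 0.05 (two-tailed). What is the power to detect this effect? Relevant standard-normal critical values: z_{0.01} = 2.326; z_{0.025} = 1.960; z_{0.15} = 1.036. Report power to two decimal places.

For two equal groups, power = Φ(d·√(n/2) − z_{α/2}).
d·√(n/2) = 0.45 × √(82/2) = 0.45 × 6.403 = 2.881.
z_β = 2.881 − 1.960 = 0.921.
Power = Φ(0.921) = 0.822.

power ≈ 0.82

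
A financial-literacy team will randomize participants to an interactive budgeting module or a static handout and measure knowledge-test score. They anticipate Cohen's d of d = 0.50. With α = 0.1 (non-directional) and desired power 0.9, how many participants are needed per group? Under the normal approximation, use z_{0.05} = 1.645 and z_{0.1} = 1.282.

n = 69 per group

For two independent groups with equal n: n = 2·((z_{α/2} + z_β) / d)².
z_{α/2} + z_β = 1.645 + 1.282 = 2.927.
n = 2 × (2.927 / 0.50)² = 2 × 5.854² = 2 × 34.27 = 68.5.
Round up to the next whole participant.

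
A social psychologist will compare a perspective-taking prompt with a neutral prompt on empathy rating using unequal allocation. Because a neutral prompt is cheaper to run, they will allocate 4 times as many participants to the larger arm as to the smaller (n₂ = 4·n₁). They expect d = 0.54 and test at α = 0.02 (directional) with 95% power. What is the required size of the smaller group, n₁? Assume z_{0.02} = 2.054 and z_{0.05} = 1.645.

With allocation ratio k = n₂/n₁ = 4, Var(x̄₁−x̄₂) = σ²(1/n₁ + 1/(k·n₁)) = σ²·(k+1)/(k·n₁).
So n₁ = (1 + 1/k)·((z_{α} + z_β)/d)² = 1.250 × (3.699/0.54)².
n₁ = 1.250 × 46.92 = 58.7.
Round up: n₁ = 59, giving n₂ = 4 × 59 = 236.

n₁ = 59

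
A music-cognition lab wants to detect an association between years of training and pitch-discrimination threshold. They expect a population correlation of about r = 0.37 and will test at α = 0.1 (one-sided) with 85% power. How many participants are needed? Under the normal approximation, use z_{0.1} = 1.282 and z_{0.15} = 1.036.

Fisher's z: C = ½·ln((1+r)/(1−r)) = ½·ln(2.1746) = 0.3884.
n = ((z_{α} + z_β)/C)² + 3.
(1.282 + 1.036) / 0.3884 = 2.318 / 0.3884 = 5.968.
n = 5.968² + 3 = 35.62 + 3 = 38.6.
Round up.

n = 39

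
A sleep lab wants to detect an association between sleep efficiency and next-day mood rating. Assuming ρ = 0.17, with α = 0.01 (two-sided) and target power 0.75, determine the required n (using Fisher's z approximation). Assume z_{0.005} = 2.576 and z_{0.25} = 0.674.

n = 362

Fisher's z: C = ½·ln((1+r)/(1−r)) = ½·ln(1.4096) = 0.1717.
n = ((z_{α/2} + z_β)/C)² + 3.
(2.576 + 0.674) / 0.1717 = 3.250 / 0.1717 = 18.928.
n = 18.928² + 3 = 358.28 + 3 = 361.3.
Round up.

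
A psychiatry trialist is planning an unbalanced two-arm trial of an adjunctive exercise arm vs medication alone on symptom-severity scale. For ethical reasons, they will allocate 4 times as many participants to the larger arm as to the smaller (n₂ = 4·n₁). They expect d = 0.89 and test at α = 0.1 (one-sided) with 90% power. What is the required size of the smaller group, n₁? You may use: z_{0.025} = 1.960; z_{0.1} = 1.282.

n₁ = 11

With allocation ratio k = n₂/n₁ = 4, Var(x̄₁−x̄₂) = σ²(1/n₁ + 1/(k·n₁)) = σ²·(k+1)/(k·n₁).
So n₁ = (1 + 1/k)·((z_{α} + z_β)/d)² = 1.250 × (2.564/0.89)².
n₁ = 1.250 × 8.30 = 10.4.
Round up: n₁ = 11, giving n₂ = 4 × 11 = 44.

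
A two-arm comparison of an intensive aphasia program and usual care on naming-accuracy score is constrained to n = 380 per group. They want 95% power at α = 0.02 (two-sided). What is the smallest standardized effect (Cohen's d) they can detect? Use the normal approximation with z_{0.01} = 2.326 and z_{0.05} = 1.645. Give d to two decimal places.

d_min ≈ 0.29

For two independent groups of n = 380 each: d_min = (z_{α/2} + z_β)·√(2/n).
z-sum = 2.326 + 1.645 = 3.971.
d_min = 3.971 × √(2/380) = 3.971 × 0.0725 = 0.288.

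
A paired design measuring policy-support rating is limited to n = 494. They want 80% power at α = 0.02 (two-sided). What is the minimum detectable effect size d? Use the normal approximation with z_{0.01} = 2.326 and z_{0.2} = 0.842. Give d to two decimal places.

d_min ≈ 0.14

For a single sample (or paired design) of n = 494: d_min = (z_{α/2} + z_β)/√n.
z-sum = 2.326 + 0.842 = 3.168.
d_min = 3.168 / √494 = 3.168 / 22.226 = 0.143.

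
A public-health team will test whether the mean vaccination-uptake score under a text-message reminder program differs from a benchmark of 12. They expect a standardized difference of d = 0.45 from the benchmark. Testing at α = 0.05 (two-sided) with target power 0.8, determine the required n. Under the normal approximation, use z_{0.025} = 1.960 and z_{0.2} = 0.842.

n = 39

For a one-sample test: n = ((z_{α/2} + z_β) / d)².
z_{α/2} + z_β = 1.960 + 0.842 = 2.802.
n = (2.802 / 0.45)² = 6.227² = 38.77.
Round up.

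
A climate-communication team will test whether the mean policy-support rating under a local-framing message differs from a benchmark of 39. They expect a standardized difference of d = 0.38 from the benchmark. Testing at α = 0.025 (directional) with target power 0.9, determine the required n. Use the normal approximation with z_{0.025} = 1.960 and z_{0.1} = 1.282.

n = 73

For a one-sample test: n = ((z_{α} + z_β) / d)².
z_{α} + z_β = 1.960 + 1.282 = 3.242.
n = (3.242 / 0.38)² = 8.532² = 72.79.
Round up.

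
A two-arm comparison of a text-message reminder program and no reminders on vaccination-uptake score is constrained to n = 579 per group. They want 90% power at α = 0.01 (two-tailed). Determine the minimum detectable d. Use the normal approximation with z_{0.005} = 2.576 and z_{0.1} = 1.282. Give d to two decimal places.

For two independent groups of n = 579 each: d_min = (z_{α/2} + z_β)·√(2/n).
z-sum = 2.576 + 1.282 = 3.858.
d_min = 3.858 × √(2/579) = 3.858 × 0.0588 = 0.227.

d_min ≈ 0.23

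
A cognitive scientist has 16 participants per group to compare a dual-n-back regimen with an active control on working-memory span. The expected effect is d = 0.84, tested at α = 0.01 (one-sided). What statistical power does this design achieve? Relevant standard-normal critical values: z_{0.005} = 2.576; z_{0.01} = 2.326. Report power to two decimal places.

For two equal groups, power = Φ(d·√(n/2) − z_{α}).
d·√(n/2) = 0.84 × √(16/2) = 0.84 × 2.828 = 2.376.
z_β = 2.376 − 2.326 = 0.050.
Power = Φ(0.050) = 0.520.

power ≈ 0.52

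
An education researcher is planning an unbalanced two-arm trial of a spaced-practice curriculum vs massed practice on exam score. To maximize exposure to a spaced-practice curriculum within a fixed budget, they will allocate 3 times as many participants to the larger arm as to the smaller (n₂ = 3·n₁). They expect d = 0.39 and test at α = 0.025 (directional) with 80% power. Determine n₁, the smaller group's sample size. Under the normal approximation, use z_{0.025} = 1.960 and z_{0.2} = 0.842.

n₁ = 69

With allocation ratio k = n₂/n₁ = 3, Var(x̄₁−x̄₂) = σ²(1/n₁ + 1/(k·n₁)) = σ²·(k+1)/(k·n₁).
So n₁ = (1 + 1/k)·((z_{α} + z_β)/d)² = 1.333 × (2.802/0.39)².
n₁ = 1.333 × 51.62 = 68.8.
Round up: n₁ = 69, giving n₂ = 3 × 69 = 207.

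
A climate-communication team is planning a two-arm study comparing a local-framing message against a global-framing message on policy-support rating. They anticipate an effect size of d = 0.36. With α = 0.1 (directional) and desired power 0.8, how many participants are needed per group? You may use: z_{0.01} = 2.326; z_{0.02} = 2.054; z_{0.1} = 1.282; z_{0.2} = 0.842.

For two independent groups with equal n: n = 2·((z_{α} + z_β) / d)².
z_{α} + z_β = 1.282 + 0.842 = 2.124.
n = 2 × (2.124 / 0.36)² = 2 × 5.900² = 2 × 34.81 = 69.6.
Round up to the next whole participant.

n = 70 per group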